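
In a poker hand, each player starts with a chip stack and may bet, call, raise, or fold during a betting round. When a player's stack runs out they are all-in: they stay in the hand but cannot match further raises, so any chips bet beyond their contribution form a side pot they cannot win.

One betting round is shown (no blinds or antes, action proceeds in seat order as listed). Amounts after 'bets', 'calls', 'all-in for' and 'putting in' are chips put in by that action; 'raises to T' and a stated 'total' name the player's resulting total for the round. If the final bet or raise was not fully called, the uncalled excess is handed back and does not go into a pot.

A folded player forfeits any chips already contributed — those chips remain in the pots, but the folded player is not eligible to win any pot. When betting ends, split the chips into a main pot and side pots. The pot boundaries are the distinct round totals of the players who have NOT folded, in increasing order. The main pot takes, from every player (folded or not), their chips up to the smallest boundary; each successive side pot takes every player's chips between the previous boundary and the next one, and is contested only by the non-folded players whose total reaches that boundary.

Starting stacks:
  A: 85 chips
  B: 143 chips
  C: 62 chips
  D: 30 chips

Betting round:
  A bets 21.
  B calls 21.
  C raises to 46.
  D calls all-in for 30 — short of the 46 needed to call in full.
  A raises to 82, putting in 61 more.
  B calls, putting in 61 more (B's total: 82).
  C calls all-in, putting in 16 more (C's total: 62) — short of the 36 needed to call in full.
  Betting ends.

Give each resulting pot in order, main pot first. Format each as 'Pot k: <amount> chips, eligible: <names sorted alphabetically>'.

Contributions: A=82, B=82, C=62, D=30
Pot levels (distinct totals of non-folded players): 30, 62, 82
Layer 1-30: 30 each from A, B, C, D = 30*4 = 120 chips; eligible A, B, C, D
Layer 31-62: 32 each from A, B, C = 32*3 = 96 chips; eligible A, B, C
Layer 63-82: 20 each from A, B = 20*2 = 40 chips; eligible A, B

Pot 1: 120 chips, eligible: A, B, C, D
Pot 2: 96 chips, eligible: A, B, C
Pot 3: 40 chips, eligible: A, B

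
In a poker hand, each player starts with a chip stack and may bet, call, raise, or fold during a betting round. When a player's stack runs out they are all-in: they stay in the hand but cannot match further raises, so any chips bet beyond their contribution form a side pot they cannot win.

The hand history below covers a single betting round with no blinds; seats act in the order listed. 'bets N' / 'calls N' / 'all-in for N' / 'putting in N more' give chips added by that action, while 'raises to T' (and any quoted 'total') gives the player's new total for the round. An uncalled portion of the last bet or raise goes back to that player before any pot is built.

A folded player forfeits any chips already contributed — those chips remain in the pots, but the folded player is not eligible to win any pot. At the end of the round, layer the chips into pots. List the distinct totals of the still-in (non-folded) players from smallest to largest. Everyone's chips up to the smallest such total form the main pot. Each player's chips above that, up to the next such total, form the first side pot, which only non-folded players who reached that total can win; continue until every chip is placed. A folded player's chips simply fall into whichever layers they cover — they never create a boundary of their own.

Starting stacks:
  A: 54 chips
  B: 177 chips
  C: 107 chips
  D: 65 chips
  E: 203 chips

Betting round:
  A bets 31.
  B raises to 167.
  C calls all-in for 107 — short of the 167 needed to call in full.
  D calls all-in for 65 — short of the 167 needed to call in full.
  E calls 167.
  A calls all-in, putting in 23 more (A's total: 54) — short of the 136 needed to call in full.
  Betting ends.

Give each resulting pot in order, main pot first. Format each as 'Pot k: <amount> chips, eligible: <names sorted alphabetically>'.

Contributions: A=54, B=167, C=107, D=65, E=167
Pot levels (distinct totals of non-folded players): 54, 65, 107, 167
Layer 1-54: 54 each from A, B, C, D, E = 54*5 = 270 chips; eligible A, B, C, D, E
Layer 55-65: 11 each from B, C, D, E = 11*4 = 44 chips; eligible B, C, D, E
Layer 66-107: 42 each from B, C, E = 42*3 = 126 chips; eligible B, C, E
Layer 108-167: 60 each from B, E = 60*2 = 120 chips; eligible B, E

Pot 1: 270 chips, eligible: A, B, C, D, E
Pot 2: 44 chips, eligible: B, C, D, E
Pot 3: 126 chips, eligible: B, C, E
Pot 4: 120 chips, eligible: B, E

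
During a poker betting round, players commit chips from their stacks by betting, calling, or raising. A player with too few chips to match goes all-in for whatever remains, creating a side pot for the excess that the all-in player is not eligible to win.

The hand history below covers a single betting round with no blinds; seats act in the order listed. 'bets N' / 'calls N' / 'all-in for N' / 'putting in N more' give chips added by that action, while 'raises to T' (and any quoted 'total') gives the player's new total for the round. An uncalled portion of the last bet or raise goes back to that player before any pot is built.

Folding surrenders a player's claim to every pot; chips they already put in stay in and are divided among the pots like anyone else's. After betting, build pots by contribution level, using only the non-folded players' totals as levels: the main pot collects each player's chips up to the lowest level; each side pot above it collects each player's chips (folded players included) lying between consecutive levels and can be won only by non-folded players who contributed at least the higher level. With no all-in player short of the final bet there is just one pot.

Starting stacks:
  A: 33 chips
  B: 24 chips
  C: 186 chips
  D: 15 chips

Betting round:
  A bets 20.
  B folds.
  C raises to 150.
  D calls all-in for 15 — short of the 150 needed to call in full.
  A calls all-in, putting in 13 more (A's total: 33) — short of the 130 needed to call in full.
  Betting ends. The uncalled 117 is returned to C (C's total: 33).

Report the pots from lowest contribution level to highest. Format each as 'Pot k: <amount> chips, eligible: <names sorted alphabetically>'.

Contributions (after 117 returned to C): A=33, C=33, D=15
Folded: B
Pot levels (distinct totals of non-folded players): 15, 33
Layer 1-15: 15 each from A, C, D = 15*3 = 45 chips; eligible A, C, D
Layer 16-33: 18 each from A, C = 18*2 = 36 chips; eligible A, C

Pot 1: 45 chips, eligible: A, C, D
Pot 2: 36 chips, eligible: A, C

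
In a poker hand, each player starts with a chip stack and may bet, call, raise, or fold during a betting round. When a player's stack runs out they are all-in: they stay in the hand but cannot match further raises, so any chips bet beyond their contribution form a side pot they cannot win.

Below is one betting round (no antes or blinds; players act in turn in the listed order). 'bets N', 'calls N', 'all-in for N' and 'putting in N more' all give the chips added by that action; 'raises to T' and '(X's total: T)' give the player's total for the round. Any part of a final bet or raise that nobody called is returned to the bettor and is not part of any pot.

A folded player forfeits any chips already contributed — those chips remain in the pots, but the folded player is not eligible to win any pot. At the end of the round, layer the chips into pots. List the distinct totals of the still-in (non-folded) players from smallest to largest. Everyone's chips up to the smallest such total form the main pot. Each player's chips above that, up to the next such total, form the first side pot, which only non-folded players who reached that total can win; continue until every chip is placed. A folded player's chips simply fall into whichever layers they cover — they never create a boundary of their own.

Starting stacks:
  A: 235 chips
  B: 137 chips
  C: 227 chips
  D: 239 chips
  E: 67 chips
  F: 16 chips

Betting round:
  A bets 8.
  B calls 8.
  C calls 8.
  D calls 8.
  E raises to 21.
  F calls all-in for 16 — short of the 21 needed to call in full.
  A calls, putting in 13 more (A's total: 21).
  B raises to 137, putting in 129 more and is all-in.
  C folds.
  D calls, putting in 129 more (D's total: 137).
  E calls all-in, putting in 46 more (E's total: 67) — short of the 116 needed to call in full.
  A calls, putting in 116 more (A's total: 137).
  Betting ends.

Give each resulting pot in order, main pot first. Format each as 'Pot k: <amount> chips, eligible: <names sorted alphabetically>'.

Pot 1: 88 chips, eligible: A, B, D, E, F
Pot 2: 204 chips, eligible: A, B, D, E
Pot 3: 210 chips, eligible: A, B, D

Derivation:
Contributions: A=137, B=137, C=8, D=137, E=67, F=16
Folded: C
Pot levels (distinct totals of non-folded players): 16, 67, 137
Layer 1-16: A 16 + B 16 + C 8 + D 16 + E 16 + F 16 = 88 chips; eligible A, B, D, E, F
Layer 17-67: 51 each from A, B, D, E = 51*4 = 204 chips; eligible A, B, D, E
Layer 68-137: 70 each from A, B, D = 70*3 = 210 chips; eligible A, B, D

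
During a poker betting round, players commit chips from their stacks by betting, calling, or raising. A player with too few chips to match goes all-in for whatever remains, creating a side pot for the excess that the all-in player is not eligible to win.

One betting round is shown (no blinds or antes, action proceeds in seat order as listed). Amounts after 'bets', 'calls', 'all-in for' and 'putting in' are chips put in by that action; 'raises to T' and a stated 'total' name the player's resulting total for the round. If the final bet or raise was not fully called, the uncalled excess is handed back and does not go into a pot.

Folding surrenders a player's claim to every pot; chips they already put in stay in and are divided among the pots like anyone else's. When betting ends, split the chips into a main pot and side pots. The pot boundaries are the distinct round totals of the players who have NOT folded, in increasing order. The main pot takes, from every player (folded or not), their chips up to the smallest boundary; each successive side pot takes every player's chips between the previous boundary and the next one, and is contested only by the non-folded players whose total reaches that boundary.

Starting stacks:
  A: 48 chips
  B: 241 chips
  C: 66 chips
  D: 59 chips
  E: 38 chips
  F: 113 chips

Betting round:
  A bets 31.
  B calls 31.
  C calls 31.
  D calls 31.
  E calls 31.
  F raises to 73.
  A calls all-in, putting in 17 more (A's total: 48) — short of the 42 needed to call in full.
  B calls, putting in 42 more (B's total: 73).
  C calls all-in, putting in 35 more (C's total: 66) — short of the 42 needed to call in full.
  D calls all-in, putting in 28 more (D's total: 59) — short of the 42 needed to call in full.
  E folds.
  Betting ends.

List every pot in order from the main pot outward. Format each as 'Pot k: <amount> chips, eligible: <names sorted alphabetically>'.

Pot 1: 271 chips, eligible: A, B, C, D, F
Pot 2: 44 chips, eligible: B, C, D, F
Pot 3: 21 chips, eligible: B, C, F
Pot 4: 14 chips, eligible: B, F

Derivation:
Contributions: A=48, B=73, C=66, D=59, E=31, F=73
Folded: E
Pot levels (distinct totals of non-folded players): 48, 59, 66, 73
Layer 1-48: A 48 + B 48 + C 48 + D 48 + E 31 + F 48 = 271 chips; eligible A, B, C, D, F
Layer 49-59: 11 each from B, C, D, F = 11*4 = 44 chips; eligible B, C, D, F
Layer 60-66: 7 each from B, C, F = 7*3 = 21 chips; eligible B, C, F
Layer 67-73: 7 each from B, F = 7*2 = 14 chips; eligible B, F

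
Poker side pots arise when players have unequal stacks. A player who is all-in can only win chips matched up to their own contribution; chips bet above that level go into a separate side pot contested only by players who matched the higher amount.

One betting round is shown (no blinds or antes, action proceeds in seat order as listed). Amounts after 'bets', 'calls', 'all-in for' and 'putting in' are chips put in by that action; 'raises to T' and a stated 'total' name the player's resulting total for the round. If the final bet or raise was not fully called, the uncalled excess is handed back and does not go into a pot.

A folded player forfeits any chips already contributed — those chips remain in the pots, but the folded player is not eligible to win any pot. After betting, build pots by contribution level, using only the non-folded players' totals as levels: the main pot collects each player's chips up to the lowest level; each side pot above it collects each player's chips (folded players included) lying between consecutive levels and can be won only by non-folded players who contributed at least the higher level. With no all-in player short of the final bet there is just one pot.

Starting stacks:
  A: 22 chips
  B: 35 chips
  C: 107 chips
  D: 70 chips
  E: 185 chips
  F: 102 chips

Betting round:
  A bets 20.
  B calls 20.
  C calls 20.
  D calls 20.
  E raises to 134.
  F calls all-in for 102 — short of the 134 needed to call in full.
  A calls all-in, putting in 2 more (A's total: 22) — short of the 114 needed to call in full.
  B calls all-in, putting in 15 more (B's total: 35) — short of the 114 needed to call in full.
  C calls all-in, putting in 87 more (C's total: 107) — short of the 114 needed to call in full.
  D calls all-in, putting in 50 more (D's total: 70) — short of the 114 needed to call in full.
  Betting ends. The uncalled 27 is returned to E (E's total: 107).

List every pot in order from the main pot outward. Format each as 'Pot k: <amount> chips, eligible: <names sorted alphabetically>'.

Pot 1: 132 chips, eligible: A, B, C, D, E, F
Pot 2: 65 chips, eligible: B, C, D, E, F
Pot 3: 140 chips, eligible: C, D, E, F
Pot 4: 96 chips, eligible: C, E, F
Pot 5: 10 chips, eligible: C, E

Derivation:
Contributions (after 27 returned to E): A=22, B=35, C=107, D=70, E=107, F=102
Pot levels (distinct totals of non-folded players): 22, 35, 70, 102, 107
Layer 1-22: 22 each from A, B, C, D, E, F = 22*6 = 132 chips; eligible A, B, C, D, E, F
Layer 23-35: 13 each from B, C, D, E, F = 13*5 = 65 chips; eligible B, C, D, E, F
Layer 36-70: 35 each from C, D, E, F = 35*4 = 140 chips; eligible C, D, E, F
Layer 71-102: 32 each from C, E, F = 32*3 = 96 chips; eligible C, E, F
Layer 103-107: 5 each from C, E = 5*2 = 10 chips; eligible C, E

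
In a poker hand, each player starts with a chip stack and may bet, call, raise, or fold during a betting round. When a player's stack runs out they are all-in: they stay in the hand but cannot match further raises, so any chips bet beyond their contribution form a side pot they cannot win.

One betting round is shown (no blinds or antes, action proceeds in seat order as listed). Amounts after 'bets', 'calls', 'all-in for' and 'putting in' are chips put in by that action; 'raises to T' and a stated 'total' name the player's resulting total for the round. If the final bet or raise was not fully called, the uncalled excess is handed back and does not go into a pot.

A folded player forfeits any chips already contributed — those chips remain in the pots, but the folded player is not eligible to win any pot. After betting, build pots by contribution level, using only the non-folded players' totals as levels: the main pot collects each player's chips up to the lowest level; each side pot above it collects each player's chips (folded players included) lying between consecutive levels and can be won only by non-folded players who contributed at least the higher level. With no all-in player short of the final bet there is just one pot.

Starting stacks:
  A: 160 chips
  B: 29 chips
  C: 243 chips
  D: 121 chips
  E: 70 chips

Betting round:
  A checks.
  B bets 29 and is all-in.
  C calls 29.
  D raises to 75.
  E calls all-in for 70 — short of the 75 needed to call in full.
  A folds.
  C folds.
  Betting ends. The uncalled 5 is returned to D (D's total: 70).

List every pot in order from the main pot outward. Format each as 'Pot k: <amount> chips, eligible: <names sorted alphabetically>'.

Contributions (after 5 returned to D): B=29, C=29, D=70, E=70
Folded: A, C
Pot levels (distinct totals of non-folded players): 29, 70
Layer 1-29: 29 each from B, C, D, E = 29*4 = 116 chips; eligible B, D, E
Layer 30-70: 41 each from D, E = 41*2 = 82 chips; eligible D, E

Pot 1: 116 chips, eligible: B, D, E
Pot 2: 82 chips, eligible: D, E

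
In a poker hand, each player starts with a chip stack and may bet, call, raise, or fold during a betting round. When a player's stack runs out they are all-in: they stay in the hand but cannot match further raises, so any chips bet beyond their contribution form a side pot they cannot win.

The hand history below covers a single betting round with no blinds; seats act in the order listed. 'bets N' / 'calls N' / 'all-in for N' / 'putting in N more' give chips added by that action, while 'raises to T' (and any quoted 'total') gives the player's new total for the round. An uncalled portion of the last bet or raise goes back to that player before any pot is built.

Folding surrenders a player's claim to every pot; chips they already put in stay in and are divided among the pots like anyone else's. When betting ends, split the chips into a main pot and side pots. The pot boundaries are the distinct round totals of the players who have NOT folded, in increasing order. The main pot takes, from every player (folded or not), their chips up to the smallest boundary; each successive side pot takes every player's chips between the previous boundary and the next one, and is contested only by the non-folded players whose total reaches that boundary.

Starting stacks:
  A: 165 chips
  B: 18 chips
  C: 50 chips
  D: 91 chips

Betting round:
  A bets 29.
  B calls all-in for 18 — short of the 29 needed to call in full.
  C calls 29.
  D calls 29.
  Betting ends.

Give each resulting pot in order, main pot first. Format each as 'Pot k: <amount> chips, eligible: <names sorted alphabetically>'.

Contributions: A=29, B=18, C=29, D=29
Pot levels (distinct totals of non-folded players): 18, 29
Layer 1-18: 18 each from A, B, C, D = 18*4 = 72 chips; eligible A, B, C, D
Layer 19-29: 11 each from A, C, D = 11*3 = 33 chips; eligible A, C, D

Pot 1: 72 chips, eligible: A, B, C, D
Pot 2: 33 chips, eligible: A, C, D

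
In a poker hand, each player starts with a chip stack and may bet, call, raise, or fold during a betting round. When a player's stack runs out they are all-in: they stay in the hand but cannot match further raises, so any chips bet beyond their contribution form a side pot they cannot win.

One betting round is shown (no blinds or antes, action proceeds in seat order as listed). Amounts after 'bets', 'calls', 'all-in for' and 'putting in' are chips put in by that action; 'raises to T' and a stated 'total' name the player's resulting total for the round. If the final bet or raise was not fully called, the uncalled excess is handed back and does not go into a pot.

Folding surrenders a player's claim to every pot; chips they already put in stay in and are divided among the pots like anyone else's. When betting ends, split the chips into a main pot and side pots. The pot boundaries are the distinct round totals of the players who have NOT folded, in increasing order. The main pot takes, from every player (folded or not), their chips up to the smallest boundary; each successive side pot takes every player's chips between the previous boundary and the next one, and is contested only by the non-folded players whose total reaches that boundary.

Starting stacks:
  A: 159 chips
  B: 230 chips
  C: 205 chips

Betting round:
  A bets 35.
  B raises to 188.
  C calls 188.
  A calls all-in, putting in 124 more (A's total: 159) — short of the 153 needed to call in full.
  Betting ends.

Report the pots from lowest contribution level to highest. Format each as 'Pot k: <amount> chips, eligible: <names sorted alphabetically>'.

Pot 1: 477 chips, eligible: A, B, C
Pot 2: 58 chips, eligible: B, C

Derivation:
Contributions: A=159, B=188, C=188
Pot levels (distinct totals of non-folded players): 159, 188
Layer 1-159: 159 each from A, B, C = 159*3 = 477 chips; eligible A, B, C
Layer 160-188: 29 each from B, C = 29*2 = 58 chips; eligible B, C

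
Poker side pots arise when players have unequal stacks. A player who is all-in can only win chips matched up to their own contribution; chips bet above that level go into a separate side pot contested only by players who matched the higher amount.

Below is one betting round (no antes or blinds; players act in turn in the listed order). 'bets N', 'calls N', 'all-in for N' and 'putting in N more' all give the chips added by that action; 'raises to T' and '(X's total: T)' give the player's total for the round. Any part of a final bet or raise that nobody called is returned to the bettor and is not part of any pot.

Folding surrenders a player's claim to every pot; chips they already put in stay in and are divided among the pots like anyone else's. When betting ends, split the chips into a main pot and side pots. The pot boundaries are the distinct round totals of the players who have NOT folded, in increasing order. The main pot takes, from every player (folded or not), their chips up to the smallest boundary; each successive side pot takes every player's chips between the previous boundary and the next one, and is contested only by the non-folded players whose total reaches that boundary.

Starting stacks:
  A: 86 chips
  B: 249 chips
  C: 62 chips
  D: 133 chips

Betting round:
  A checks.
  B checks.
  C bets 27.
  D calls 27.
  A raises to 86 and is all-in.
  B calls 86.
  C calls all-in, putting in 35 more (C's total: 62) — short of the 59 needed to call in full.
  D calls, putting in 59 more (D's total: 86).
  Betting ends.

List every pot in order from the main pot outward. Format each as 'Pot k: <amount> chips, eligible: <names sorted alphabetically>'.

Pot 1: 248 chips, eligible: A, B, C, D
Pot 2: 72 chips, eligible: A, B, D

Derivation:
Contributions: A=86, B=86, C=62, D=86
Pot levels (distinct totals of non-folded players): 62, 86
Layer 1-62: 62 each from A, B, C, D = 62*4 = 248 chips; eligible A, B, C, D
Layer 63-86: 24 each from A, B, D = 24*3 = 72 chips; eligible A, B, D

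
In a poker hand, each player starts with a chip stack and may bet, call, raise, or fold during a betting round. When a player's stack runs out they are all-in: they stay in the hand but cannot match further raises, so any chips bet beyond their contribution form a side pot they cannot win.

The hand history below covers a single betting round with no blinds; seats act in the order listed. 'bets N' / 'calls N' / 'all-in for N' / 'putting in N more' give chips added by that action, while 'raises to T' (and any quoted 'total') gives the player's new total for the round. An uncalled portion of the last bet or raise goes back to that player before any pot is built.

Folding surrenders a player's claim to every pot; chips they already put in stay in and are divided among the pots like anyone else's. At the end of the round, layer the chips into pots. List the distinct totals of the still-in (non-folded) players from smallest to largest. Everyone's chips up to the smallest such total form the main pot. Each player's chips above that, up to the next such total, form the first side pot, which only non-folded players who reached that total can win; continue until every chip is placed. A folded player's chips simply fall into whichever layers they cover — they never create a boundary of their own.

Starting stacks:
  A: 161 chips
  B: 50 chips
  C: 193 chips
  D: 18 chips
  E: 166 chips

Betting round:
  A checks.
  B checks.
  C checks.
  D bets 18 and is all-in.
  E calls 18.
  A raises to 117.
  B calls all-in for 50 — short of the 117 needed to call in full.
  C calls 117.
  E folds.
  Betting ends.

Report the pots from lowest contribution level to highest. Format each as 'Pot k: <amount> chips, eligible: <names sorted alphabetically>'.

Contributions: A=117, B=50, C=117, D=18, E=18
Folded: E
Pot levels (distinct totals of non-folded players): 18, 50, 117
Layer 1-18: 18 each from A, B, C, D, E = 18*5 = 90 chips; eligible A, B, C, D
Layer 19-50: 32 each from A, B, C = 32*3 = 96 chips; eligible A, B, C
Layer 51-117: 67 each from A, C = 67*2 = 134 chips; eligible A, C

Pot 1: 90 chips, eligible: A, B, C, D
Pot 2: 96 chips, eligible: A, B, C
Pot 3: 134 chips, eligible: A, C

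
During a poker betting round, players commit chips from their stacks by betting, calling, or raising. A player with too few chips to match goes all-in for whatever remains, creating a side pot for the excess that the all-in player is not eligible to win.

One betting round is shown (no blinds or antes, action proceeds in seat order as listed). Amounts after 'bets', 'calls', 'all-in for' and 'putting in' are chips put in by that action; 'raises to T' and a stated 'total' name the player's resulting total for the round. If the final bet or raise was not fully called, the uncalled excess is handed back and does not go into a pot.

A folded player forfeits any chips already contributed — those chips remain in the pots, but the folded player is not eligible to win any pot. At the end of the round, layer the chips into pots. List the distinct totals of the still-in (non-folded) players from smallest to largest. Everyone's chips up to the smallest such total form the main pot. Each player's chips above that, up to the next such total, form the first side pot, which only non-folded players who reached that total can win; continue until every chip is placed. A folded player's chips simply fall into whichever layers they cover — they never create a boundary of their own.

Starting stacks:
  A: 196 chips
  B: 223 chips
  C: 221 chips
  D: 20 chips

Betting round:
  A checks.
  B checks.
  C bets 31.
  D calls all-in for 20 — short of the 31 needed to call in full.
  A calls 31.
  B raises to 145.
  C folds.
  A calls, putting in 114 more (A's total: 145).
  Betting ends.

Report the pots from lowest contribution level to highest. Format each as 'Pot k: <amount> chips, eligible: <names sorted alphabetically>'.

Contributions: A=145, B=145, C=31, D=20
Folded: C
Pot levels (distinct totals of non-folded players): 20, 145
Layer 1-20: 20 each from A, B, C, D = 20*4 = 80 chips; eligible A, B, D
Layer 21-145: A 125 + B 125 + C 11 = 261 chips; eligible A, B

Pot 1: 80 chips, eligible: A, B, D
Pot 2: 261 chips, eligible: A, B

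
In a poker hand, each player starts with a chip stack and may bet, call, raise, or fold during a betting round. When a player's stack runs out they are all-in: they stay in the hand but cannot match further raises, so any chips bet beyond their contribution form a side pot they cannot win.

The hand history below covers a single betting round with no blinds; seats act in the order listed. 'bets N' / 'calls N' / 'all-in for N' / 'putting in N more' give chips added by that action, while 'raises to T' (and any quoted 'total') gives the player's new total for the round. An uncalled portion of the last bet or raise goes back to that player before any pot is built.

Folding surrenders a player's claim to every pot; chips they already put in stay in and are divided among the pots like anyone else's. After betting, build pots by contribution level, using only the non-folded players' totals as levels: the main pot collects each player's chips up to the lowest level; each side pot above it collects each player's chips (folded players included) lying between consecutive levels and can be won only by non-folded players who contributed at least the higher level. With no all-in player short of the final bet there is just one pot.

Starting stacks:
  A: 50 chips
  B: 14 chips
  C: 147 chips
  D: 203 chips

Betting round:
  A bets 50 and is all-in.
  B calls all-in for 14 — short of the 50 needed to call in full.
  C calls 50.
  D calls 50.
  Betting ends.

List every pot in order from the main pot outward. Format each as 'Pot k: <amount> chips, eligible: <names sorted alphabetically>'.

Contributions: A=50, B=14, C=50, D=50
Pot levels (distinct totals of non-folded players): 14, 50
Layer 1-14: 14 each from A, B, C, D = 14*4 = 56 chips; eligible A, B, C, D
Layer 15-50: 36 each from A, C, D = 36*3 = 108 chips; eligible A, C, D

Pot 1: 56 chips, eligible: A, B, C, D
Pot 2: 108 chips, eligible: A, C, D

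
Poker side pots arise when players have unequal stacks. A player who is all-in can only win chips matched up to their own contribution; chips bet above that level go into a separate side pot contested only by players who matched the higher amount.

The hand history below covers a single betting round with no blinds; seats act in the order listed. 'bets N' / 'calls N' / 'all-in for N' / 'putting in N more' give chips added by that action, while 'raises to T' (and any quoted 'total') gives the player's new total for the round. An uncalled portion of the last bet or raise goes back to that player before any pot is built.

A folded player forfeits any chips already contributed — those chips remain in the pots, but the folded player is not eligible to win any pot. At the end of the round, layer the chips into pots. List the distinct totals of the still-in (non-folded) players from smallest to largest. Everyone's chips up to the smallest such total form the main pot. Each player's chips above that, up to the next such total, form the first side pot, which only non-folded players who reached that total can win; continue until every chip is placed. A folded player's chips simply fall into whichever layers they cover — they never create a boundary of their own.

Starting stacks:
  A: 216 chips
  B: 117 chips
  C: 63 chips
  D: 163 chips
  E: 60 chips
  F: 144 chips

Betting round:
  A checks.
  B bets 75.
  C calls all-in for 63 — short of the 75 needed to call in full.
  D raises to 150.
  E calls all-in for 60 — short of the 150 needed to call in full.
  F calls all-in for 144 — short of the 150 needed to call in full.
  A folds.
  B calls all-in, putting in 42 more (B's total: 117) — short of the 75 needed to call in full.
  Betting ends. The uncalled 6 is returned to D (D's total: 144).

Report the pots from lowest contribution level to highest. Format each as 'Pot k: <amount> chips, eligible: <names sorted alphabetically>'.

Contributions (after 6 returned to D): B=117, C=63, D=144, E=60, F=144
Folded: A
Pot levels (distinct totals of non-folded players): 60, 63, 117, 144
Layer 1-60: 60 each from B, C, D, E, F = 60*5 = 300 chips; eligible B, C, D, E, F
Layer 61-63: 3 each from B, C, D, F = 3*4 = 12 chips; eligible B, C, D, F
Layer 64-117: 54 each from B, D, F = 54*3 = 162 chips; eligible B, D, F
Layer 118-144: 27 each from D, F = 27*2 = 54 chips; eligible D, F

Pot 1: 300 chips, eligible: B, C, D, E, F
Pot 2: 12 chips, eligible: B, C, D, F
Pot 3: 162 chips, eligible: B, D, F
Pot 4: 54 chips, eligible: D, F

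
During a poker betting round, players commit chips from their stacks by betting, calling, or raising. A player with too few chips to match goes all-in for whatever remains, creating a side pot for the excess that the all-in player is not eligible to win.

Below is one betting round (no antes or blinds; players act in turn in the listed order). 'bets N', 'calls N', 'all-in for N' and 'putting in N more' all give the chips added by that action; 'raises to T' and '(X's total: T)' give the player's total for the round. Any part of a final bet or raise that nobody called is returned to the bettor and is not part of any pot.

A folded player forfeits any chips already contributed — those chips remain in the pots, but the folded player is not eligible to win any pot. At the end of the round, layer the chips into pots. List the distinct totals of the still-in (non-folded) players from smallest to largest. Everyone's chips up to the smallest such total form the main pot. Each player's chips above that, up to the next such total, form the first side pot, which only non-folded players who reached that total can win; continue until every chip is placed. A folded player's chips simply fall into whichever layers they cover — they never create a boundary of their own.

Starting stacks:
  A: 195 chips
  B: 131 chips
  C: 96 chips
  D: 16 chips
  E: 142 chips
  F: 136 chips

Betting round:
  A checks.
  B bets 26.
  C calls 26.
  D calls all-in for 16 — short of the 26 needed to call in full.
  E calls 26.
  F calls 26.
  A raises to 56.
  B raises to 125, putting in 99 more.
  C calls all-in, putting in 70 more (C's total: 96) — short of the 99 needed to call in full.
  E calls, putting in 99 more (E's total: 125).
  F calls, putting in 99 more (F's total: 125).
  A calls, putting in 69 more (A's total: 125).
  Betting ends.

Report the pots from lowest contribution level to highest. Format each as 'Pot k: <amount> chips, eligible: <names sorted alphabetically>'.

Contributions: A=125, B=125, C=96, D=16, E=125, F=125
Pot levels (distinct totals of non-folded players): 16, 96, 125
Layer 1-16: 16 each from A, B, C, D, E, F = 16*6 = 96 chips; eligible A, B, C, D, E, F
Layer 17-96: 80 each from A, B, C, E, F = 80*5 = 400 chips; eligible A, B, C, E, F
Layer 97-125: 29 each from A, B, E, F = 29*4 = 116 chips; eligible A, B, E, F

Pot 1: 96 chips, eligible: A, B, C, D, E, F
Pot 2: 400 chips, eligible: A, B, C, E, F
Pot 3: 116 chips, eligible: A, B, E, F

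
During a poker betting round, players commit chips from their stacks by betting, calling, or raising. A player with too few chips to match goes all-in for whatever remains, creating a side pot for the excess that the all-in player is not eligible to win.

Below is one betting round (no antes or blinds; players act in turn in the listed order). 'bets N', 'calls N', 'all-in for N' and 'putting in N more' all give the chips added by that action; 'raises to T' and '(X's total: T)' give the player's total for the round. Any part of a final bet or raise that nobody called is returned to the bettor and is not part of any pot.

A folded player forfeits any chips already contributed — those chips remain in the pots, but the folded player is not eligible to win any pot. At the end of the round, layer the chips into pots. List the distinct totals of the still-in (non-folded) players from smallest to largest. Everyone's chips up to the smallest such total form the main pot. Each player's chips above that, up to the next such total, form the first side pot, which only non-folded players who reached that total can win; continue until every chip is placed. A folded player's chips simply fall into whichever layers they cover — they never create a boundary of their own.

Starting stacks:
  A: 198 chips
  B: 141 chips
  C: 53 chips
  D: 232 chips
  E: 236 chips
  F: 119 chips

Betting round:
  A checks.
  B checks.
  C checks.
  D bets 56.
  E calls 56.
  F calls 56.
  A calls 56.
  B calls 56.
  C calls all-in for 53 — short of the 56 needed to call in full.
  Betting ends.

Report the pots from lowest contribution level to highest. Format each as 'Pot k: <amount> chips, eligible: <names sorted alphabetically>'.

Contributions: A=56, B=56, C=53, D=56, E=56, F=56
Pot levels (distinct totals of non-folded players): 53, 56
Layer 1-53: 53 each from A, B, C, D, E, F = 53*6 = 318 chips; eligible A, B, C, D, E, F
Layer 54-56: 3 each from A, B, D, E, F = 3*5 = 15 chips; eligible A, B, D, E, F

Pot 1: 318 chips, eligible: A, B, C, D, E, F
Pot 2: 15 chips, eligible: A, B, D, E, F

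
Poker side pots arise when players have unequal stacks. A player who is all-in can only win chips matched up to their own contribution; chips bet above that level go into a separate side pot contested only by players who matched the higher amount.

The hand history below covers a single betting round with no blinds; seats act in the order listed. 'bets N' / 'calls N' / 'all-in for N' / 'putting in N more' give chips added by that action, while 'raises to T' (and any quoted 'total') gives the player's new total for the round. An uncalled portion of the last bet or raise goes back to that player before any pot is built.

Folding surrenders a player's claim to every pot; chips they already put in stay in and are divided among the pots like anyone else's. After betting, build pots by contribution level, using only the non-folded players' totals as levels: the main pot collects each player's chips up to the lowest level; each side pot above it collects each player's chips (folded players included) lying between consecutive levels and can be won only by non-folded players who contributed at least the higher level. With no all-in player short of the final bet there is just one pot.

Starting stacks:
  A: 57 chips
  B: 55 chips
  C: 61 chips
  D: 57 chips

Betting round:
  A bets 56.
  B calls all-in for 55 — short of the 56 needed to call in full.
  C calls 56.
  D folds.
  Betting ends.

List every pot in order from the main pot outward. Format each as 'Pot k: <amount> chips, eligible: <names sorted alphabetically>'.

Contributions: A=56, B=55, C=56
Folded: D
Pot levels (distinct totals of non-folded players): 55, 56
Layer 1-55: 55 each from A, B, C = 55*3 = 165 chips; eligible A, B, C
Layer 56-56: 1 each from A, C = 1*2 = 2 chips; eligible A, C

Pot 1: 165 chips, eligible: A, B, C
Pot 2: 2 chips, eligible: A, C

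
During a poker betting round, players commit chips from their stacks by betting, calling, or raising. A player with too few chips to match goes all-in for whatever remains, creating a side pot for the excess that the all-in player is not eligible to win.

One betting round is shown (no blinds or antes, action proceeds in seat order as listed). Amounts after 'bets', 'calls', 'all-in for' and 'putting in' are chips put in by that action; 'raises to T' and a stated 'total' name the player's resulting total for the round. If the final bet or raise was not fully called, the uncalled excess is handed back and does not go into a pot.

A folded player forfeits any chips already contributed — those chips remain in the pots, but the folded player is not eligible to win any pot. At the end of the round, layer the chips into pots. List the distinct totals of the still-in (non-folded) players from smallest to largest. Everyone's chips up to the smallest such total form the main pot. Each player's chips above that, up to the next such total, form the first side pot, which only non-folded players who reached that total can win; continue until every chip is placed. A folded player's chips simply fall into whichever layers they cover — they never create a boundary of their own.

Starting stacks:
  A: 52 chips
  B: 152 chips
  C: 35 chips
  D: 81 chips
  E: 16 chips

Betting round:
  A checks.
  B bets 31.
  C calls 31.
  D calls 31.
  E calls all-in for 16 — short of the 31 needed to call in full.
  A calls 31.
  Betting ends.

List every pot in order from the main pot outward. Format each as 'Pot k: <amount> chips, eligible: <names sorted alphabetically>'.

Contributions: A=31, B=31, C=31, D=31, E=16
Pot levels (distinct totals of non-folded players): 16, 31
Layer 1-16: 16 each from A, B, C, D, E = 16*5 = 80 chips; eligible A, B, C, D, E
Layer 17-31: 15 each from A, B, C, D = 15*4 = 60 chips; eligible A, B, C, D

Pot 1: 80 chips, eligible: A, B, C, D, E
Pot 2: 60 chips, eligible: A, B, C, D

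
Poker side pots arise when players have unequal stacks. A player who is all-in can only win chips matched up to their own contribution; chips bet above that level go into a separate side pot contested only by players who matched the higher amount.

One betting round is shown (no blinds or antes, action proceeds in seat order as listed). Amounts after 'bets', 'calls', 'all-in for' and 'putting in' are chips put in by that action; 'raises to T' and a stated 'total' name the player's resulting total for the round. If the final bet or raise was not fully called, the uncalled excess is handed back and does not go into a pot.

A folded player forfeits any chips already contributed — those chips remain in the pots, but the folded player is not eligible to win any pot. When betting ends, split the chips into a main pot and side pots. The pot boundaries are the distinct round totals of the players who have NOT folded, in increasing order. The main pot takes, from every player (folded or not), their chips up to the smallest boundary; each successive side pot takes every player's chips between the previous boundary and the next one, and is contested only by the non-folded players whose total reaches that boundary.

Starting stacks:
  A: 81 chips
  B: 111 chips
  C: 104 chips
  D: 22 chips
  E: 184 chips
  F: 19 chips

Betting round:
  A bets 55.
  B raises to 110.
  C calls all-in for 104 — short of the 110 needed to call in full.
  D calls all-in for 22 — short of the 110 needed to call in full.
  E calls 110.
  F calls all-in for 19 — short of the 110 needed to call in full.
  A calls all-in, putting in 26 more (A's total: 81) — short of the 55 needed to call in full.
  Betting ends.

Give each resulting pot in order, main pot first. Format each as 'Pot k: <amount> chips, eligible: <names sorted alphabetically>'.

Contributions: A=81, B=110, C=104, D=22, E=110, F=19
Pot levels (distinct totals of non-folded players): 19, 22, 81, 104, 110
Layer 1-19: 19 each from A, B, C, D, E, F = 19*6 = 114 chips; eligible A, B, C, D, E, F
Layer 20-22: 3 each from A, B, C, D, E = 3*5 = 15 chips; eligible A, B, C, D, E
Layer 23-81: 59 each from A, B, C, E = 59*4 = 236 chips; eligible A, B, C, E
Layer 82-104: 23 each from B, C, E = 23*3 = 69 chips; eligible B, C, E
Layer 105-110: 6 each from B, E = 6*2 = 12 chips; eligible B, E

Pot 1: 114 chips, eligible: A, B, C, D, E, F
Pot 2: 15 chips, eligible: A, B, C, D, E
Pot 3: 236 chips, eligible: A, B, C, E
Pot 4: 69 chips, eligible: B, C, E
Pot 5: 12 chips, eligible: B, E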